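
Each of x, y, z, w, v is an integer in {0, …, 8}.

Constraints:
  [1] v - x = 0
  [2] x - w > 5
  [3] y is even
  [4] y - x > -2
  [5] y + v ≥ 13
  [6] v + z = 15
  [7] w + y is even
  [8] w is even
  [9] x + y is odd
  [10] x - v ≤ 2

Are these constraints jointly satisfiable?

One satisfying assignment is x = 7, y = 8, z = 8, w = 0, v = 7.
For the less obvious constraints — constraint 1: v - x = 0; constraint 2: x - w = 7; constraint 4: y - x = 1 — and the others hold by inspection.

Satisfiable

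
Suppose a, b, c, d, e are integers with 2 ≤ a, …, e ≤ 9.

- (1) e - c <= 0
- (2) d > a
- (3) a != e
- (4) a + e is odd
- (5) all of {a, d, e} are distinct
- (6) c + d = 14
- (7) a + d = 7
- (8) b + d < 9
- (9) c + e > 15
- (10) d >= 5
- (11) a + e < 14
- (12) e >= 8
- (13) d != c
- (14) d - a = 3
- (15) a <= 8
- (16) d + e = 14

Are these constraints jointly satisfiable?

Try a = 2, b = 2, c = 9, d = 5, e = 9.
Check constraint 1: e - c = 0; constraint 6: c + d = 14; constraint 7: a + d = 7. The remaining constraints are straightforward to verify.

Satisfiable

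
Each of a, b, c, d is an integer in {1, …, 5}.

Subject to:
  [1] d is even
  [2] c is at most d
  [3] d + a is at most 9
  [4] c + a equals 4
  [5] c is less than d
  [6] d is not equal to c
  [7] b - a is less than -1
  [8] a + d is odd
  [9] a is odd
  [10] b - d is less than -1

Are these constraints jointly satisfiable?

Take a = 3, b = 1, c = 1, d = 4. Then constraint 3: d + a = 7; constraint 4: c + a = 4; constraint 7: b - a = -2, and every other listed constraint is also met.

Satisfiable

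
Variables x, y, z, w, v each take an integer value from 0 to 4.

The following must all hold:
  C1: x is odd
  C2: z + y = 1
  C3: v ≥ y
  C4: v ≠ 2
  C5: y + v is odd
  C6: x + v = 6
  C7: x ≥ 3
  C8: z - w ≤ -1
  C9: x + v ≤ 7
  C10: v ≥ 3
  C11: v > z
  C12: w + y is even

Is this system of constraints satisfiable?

One satisfying assignment is x = 3, y = 0, z = 1, w = 4, v = 3.
For the less obvious constraints — constraint 2: z + y = 1; constraint 6: x + v = 6 — and the others hold by inspection.

Satisfiable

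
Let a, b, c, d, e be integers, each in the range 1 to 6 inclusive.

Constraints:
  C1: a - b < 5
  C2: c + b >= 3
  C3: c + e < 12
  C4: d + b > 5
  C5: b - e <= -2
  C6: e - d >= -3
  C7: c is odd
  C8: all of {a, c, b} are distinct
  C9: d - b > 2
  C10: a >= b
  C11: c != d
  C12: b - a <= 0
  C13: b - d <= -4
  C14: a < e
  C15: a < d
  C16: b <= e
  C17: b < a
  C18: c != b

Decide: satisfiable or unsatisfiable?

Satisfiable

One satisfying assignment is a = 3, b = 1, c = 5, d = 6, e = 6.
For the less obvious constraints — constraint 1: a - b = 2; constraint 2: c + b = 6; constraint 3: c + e = 11 — and the others hold by inspection.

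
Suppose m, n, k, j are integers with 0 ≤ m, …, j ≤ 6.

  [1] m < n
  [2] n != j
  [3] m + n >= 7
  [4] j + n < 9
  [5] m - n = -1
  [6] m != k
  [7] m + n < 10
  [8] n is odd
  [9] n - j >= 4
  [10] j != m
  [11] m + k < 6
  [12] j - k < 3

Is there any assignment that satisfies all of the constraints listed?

Take m = 4, n = 5, k = 1, j = 1. Then constraint 3: m + n = 9; constraint 4: j + n = 6, and every other listed constraint is also met.

Satisfiable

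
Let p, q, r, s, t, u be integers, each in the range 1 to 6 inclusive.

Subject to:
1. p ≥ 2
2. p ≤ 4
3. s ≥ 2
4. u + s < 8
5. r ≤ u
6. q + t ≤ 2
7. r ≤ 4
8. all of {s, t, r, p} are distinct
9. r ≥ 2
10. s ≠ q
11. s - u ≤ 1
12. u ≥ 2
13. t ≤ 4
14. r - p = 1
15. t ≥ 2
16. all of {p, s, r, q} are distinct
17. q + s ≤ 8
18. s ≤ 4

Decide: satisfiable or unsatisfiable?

Unsatisfiable

Constraints 1, 2, 3, 7, 9, 13, 15, and 18 confine each of s, t, r, p to the 3 values {2, …, 4}.
Constraint 8 requires all 4 of them to be distinct, but only 3 values are available — impossible by the pigeonhole principle.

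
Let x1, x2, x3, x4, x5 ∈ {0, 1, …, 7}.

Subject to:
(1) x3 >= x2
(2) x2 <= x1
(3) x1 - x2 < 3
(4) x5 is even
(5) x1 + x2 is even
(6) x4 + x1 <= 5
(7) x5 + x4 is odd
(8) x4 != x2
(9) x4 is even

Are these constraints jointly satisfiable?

Unsatisfiable

Constraint 4 makes x5 even and constraint 9 makes x4 even, so x5 + x4 must be even. Constraint 7 says x5 + x4 is odd — contradiction.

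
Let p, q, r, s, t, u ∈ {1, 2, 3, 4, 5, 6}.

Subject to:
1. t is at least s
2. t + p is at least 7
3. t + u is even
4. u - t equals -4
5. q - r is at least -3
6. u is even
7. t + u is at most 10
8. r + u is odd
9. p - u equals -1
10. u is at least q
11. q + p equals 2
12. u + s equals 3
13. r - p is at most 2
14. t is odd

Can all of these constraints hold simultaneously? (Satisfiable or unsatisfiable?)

Constraint 14 makes t odd and constraint 6 makes u even, so t + u must be odd. Constraint 3 says t + u is even — contradiction.

Unsatisfiable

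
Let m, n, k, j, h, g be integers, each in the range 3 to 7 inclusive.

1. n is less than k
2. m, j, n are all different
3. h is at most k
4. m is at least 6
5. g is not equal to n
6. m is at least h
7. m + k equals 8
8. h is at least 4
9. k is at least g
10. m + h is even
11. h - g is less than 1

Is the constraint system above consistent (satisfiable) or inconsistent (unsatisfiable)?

Unsatisfiable

From constraint 4: m ≥ 6. From constraints 3 and 8: k ≥ h ≥ 4. Hence m + k ≥ 10. But constraint 7 requires m + k = 8, and 8 < 10. Contradiction.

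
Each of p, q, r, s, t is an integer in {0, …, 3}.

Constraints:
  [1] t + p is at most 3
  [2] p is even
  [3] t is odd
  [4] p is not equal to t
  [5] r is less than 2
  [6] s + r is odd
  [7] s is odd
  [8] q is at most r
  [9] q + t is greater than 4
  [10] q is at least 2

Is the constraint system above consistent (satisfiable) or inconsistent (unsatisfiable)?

From constraints 8 and 10: r ≥ q and q ≥ 2, so r ≥ 2. From constraint 5: r ≤ 1. But 1 < 2, so no value of r works.

Unsatisfiable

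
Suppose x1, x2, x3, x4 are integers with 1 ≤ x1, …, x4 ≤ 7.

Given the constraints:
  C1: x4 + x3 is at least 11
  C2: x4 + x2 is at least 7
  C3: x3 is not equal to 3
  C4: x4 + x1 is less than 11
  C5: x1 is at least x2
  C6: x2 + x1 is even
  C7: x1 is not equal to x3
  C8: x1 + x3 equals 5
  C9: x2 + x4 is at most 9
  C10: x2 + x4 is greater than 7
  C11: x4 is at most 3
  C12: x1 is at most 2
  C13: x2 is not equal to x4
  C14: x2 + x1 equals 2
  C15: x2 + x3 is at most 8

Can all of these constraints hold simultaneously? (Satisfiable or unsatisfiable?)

From constraint 11: x4 ≤ 3. From constraints 5 and 12: x2 ≤ x1 ≤ 2. Hence x4 + x2 ≤ 5. But constraint 2 requires x4 + x2 ≥ 7, and 7 > 5. Contradiction.

Unsatisfiable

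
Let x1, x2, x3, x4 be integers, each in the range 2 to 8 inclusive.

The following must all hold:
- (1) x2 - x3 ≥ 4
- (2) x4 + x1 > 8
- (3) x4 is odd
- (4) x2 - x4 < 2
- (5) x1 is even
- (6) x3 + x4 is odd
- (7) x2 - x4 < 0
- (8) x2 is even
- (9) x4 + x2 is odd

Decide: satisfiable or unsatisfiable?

Satisfiable

One satisfying assignment is x1 = 2, x2 = 6, x3 = 2, x4 = 7.
For the less obvious constraints — constraint 1: x2 - x3 = 4; constraint 2: x4 + x1 = 9 — and the others hold by inspection.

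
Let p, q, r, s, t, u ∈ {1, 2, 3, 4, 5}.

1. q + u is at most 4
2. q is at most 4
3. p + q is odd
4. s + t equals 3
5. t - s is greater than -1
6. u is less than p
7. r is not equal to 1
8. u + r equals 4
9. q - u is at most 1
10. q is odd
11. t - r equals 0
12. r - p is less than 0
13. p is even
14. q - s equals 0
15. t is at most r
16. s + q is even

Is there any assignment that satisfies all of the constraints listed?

One satisfying assignment is p = 4, q = 1, r = 2, s = 1, t = 2, u = 2.
For the less obvious constraints — constraint 1: q + u = 3; constraint 4: s + t = 3 — and the others hold by inspection.

Satisfiable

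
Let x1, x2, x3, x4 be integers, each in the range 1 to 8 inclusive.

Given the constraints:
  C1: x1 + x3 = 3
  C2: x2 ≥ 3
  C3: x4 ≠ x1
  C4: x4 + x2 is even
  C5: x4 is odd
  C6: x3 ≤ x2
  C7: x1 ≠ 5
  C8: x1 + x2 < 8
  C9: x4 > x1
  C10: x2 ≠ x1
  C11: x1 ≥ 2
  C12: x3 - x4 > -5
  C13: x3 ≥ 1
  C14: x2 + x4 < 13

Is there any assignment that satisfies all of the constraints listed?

Satisfiable

Try x1 = 2, x2 = 5, x3 = 1, x4 = 5.
Check constraint 1: x1 + x3 = 3; constraint 8: x1 + x2 = 7; constraint 12: x3 - x4 = -4. The remaining constraints are straightforward to verify.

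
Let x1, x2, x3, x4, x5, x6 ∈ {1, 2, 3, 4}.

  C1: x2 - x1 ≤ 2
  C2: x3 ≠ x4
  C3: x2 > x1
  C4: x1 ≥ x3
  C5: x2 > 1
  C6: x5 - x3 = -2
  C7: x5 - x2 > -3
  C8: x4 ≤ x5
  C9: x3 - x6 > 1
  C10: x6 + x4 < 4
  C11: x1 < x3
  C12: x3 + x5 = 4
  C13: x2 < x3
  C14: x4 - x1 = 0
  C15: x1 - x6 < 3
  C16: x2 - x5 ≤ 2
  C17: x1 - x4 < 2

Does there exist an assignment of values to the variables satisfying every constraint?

Constraints 3, 4, and 13 give x3 ≤ x1, x1 < x2, x2 < x3. Chaining: x3 ≤ x1 < x2 < x3, which forces x3 < x3 — impossible.

Unsatisfiable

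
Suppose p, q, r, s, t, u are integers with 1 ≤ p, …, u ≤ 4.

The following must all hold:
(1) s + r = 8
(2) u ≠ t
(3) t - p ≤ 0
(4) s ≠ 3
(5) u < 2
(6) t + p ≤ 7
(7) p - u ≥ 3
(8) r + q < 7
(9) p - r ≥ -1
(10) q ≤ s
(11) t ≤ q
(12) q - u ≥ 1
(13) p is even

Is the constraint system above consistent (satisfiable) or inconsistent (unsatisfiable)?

Try p = 4, q = 2, r = 4, s = 4, t = 2, u = 1.
Check constraint 1: s + r = 8; constraint 3: t - p = -2; constraint 6: t + p = 6. The remaining constraints are straightforward to verify.

Satisfiable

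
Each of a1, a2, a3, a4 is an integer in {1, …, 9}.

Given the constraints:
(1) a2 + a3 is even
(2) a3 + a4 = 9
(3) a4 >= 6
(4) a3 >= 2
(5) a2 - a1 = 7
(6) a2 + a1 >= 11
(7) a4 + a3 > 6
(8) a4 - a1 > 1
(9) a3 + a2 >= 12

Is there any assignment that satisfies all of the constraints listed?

Take a1 = 2, a2 = 9, a3 = 3, a4 = 6. Then constraint 2: a3 + a4 = 9; constraint 5: a2 - a1 = 7, and every other listed constraint is also met.

Satisfiable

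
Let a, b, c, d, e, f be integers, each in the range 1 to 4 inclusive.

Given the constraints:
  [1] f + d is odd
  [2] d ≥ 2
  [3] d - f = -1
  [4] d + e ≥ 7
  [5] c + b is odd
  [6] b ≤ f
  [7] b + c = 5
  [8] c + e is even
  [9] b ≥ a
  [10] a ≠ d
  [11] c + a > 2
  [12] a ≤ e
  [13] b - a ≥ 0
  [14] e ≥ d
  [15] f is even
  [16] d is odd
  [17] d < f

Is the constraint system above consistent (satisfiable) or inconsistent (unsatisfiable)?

Satisfiable

Setting (a, b, c, d, e, f) = (1, 1, 4, 3, 4, 4) satisfies everything: constraint 3: d - f = -1; constraint 4: d + e = 7; constraint 7: b + c = 5, and the others follow.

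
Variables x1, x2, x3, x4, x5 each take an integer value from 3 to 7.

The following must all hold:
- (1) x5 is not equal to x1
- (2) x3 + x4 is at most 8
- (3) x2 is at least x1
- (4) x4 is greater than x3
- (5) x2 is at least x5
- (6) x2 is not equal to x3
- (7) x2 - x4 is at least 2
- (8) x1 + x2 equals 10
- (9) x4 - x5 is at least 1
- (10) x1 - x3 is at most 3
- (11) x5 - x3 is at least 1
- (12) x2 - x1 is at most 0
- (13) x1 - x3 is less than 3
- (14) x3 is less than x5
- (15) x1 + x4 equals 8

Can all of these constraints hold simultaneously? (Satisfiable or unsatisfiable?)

Unsatisfiable

Constraints 7, 9, 10, 11, and 12 give x2 − x4 ≥ 2, x4 − x5 ≥ 1, x5 − x3 ≥ 1, x3 − x1 ≥ -3, x1 − x2 ≥ 0.
Adding all 5 inequalities: the left sides telescope to 0, and the right sides sum to 2 + 1 + 1 + (-3) + 0 = 1. So 0 ≥ 1, which is false.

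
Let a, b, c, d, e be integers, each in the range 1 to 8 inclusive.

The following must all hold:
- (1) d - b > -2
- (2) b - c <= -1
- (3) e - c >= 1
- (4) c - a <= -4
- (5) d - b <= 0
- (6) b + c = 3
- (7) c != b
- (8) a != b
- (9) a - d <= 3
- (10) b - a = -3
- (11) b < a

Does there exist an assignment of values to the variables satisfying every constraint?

Constraints 2, 4, 5, and 9 give d − a ≥ -3, a − c ≥ 4, c − b ≥ 1, b − d ≥ 0.
Adding all 4 inequalities: the left sides telescope to 0, and the right sides sum to (-3) + 4 + 1 + 0 = 2. So 0 ≥ 2, which is false.

Unsatisfiable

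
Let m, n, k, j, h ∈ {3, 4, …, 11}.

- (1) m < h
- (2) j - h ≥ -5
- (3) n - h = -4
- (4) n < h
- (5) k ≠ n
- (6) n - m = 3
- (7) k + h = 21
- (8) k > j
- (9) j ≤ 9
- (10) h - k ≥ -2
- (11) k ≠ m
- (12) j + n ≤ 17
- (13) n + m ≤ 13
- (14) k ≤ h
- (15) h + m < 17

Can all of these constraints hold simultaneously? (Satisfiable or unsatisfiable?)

Satisfiable

One satisfying assignment is m = 4, n = 7, k = 10, j = 8, h = 11.
For the less obvious constraints — constraint 2: j - h = -3; constraint 3: n - h = -4 — and the others hold by inspection.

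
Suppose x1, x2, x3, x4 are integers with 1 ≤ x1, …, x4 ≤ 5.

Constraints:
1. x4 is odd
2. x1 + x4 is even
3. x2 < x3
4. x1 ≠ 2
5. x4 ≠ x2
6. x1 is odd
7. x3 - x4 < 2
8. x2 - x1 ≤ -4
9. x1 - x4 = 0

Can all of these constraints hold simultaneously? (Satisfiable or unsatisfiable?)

Satisfiable

Take x1 = 5, x2 = 1, x3 = 5, x4 = 5. Then constraint 7: x3 - x4 = 0; constraint 8: x2 - x1 = -4, and every other listed constraint is also met.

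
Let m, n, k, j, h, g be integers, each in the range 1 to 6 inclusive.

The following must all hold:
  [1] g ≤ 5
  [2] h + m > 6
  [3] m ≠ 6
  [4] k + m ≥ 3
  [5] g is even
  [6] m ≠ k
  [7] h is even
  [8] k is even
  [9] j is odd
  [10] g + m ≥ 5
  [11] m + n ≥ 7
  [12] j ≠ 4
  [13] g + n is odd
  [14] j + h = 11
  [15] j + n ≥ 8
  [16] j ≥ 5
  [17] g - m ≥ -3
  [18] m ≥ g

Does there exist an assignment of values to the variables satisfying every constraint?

Setting (m, n, k, j, h, g) = (3, 5, 2, 5, 6, 2) satisfies everything: constraint 2: h + m = 9; constraint 4: k + m = 5, and the others follow.

Satisfiable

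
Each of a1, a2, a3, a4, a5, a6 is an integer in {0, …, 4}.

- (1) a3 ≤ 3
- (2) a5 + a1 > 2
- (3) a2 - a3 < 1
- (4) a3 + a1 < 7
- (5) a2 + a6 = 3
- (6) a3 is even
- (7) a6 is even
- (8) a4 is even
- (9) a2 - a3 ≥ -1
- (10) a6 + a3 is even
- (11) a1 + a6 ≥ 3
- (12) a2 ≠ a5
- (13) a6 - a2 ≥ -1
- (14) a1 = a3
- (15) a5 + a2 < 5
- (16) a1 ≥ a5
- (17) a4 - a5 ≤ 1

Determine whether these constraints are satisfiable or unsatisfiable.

Satisfiable

Try a1 = 2, a2 = 1, a3 = 2, a4 = 0, a5 = 2, a6 = 2.
Check constraint 2: a5 + a1 = 4; constraint 3: a2 - a3 = -1; constraint 4: a3 + a1 = 4. The remaining constraints are straightforward to verify.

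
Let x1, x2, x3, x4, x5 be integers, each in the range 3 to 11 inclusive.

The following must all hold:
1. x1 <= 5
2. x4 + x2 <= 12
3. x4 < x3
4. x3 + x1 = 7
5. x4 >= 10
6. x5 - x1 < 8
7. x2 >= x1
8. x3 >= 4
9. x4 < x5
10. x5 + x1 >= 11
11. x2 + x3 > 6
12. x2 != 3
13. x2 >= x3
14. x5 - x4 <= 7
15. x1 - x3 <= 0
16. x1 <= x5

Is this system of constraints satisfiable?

Unsatisfiable

From constraint 5: x4 ≥ 10. From constraints 8 and 13: x2 ≥ x3 ≥ 4. Hence x4 + x2 ≥ 14. But constraint 2 requires x4 + x2 ≤ 12, and 12 < 14. Contradiction.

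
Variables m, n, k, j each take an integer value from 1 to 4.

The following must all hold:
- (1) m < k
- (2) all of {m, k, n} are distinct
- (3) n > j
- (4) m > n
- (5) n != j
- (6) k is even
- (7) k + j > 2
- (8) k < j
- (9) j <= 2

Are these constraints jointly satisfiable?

Unsatisfiable

Constraints 1, 3, 4, and 8 give m < k, k < j, j < n, n < m. Chaining: m < k < j < n < m, which forces m < m — impossible.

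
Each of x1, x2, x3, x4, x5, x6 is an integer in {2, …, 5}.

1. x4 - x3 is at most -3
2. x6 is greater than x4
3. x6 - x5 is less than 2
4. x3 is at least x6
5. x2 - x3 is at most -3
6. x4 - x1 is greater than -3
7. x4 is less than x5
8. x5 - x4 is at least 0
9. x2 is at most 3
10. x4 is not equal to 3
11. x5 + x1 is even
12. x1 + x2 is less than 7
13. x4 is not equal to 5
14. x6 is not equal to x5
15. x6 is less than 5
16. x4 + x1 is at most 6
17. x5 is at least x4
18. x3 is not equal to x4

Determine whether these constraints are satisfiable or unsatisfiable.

Take x1 = 4, x2 = 2, x3 = 5, x4 = 2, x5 = 4, x6 = 3. Then constraint 1: x4 - x3 = -3; constraint 3: x6 - x5 = -1, and every other listed constraint is also met.

Satisfiable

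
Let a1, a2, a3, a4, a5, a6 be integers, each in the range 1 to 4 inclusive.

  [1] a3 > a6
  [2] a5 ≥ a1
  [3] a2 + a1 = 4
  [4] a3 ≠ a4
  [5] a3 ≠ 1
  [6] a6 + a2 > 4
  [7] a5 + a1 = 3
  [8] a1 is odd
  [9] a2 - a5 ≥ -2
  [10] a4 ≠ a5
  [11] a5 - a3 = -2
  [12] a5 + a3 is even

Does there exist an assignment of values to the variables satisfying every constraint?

Satisfiable

Setting (a1, a2, a3, a4, a5, a6) = (1, 3, 4, 3, 2, 3) satisfies everything: constraint 3: a2 + a1 = 4; constraint 6: a6 + a2 = 6, and the others follow.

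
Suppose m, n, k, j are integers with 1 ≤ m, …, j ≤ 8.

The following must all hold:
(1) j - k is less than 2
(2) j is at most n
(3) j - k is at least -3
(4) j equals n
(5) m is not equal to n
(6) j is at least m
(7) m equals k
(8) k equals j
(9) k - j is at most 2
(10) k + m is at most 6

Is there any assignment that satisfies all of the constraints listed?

Unsatisfiable

From constraints 4, 7, and 8, m = k = j = n, so m = n. But constraint 5 says m ≠ n. Contradiction.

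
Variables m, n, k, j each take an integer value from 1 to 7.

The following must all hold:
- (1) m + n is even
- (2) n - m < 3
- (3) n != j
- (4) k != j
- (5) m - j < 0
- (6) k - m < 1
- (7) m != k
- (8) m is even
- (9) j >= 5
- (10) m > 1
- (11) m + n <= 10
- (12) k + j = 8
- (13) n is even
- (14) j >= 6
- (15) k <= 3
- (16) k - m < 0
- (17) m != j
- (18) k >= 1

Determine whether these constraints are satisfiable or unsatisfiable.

Take m = 4, n = 4, k = 2, j = 6. Then constraint 2: n - m = 0; constraint 5: m - j = -2, and every other listed constraint is also met.

Satisfiable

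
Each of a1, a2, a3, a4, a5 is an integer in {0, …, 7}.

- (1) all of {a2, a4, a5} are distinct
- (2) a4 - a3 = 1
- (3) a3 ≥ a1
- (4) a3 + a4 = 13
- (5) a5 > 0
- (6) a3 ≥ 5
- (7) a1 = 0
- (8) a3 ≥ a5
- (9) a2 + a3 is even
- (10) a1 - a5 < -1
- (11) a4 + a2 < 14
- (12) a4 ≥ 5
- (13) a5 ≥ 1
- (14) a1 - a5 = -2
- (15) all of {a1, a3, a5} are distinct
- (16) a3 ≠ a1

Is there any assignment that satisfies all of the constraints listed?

Satisfiable

One satisfying assignment is a1 = 0, a2 = 4, a3 = 6, a4 = 7, a5 = 2.
For the less obvious constraints — constraint 2: a4 - a3 = 1; constraint 4: a3 + a4 = 13; constraint 10: a1 - a5 = -2 — and the others hold by inspection.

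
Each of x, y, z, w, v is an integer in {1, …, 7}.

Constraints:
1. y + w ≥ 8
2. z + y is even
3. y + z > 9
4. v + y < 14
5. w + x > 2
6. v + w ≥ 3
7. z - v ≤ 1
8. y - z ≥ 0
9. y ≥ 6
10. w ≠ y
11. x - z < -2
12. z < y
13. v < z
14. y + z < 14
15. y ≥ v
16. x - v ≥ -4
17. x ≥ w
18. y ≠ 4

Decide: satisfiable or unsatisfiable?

One satisfying assignment is x = 2, y = 7, z = 5, w = 2, v = 4.
For the less obvious constraints — constraint 1: y + w = 9; constraint 3: y + z = 12 — and the others hold by inspection.

Satisfiable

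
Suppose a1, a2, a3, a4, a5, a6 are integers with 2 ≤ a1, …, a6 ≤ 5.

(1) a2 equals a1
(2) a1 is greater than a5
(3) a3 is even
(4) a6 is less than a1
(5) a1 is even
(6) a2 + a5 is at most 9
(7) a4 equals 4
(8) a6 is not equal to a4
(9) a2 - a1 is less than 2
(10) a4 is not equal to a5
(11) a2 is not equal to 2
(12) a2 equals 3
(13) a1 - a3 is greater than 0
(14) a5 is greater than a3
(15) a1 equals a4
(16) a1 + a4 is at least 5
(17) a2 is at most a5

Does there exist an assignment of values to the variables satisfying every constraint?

Unsatisfiable

Constraint 12 fixes a2 = 3 and constraint 7 fixes a4 = 4. Constraints 1 and 15 give a2 = a1 = a4, so a2 = a4. But 3 ≠ 4 — contradiction.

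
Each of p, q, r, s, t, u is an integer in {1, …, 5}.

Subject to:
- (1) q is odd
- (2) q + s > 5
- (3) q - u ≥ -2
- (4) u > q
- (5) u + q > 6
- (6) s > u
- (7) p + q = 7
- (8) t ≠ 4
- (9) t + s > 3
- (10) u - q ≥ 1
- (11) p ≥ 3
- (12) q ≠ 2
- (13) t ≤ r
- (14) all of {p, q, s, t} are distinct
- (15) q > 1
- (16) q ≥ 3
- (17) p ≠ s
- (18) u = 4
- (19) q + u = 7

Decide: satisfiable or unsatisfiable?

Satisfiable

One satisfying assignment is p = 4, q = 3, r = 4, s = 5, t = 1, u = 4.
For the less obvious constraints — constraint 2: q + s = 8; constraint 3: q - u = -1 — and the others hold by inspection.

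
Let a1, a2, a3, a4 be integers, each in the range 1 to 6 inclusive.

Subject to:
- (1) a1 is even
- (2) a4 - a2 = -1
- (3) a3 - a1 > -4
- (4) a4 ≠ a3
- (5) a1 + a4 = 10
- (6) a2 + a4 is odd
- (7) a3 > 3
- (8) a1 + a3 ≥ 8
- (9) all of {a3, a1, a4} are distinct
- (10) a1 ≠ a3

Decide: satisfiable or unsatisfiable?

Satisfiable

Setting (a1, a2, a3, a4) = (6, 5, 5, 4) satisfies everything: constraint 2: a4 - a2 = -1; constraint 3: a3 - a1 = -1, and the others follow.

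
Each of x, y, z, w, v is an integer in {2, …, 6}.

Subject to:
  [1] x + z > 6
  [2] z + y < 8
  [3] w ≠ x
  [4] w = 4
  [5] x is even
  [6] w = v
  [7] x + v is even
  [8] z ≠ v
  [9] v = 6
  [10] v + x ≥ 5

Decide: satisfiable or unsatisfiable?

Unsatisfiable

Constraint 4 fixes w = 4 and constraint 9 fixes v = 6, but constraint 6 requires w = v. Since 4 ≠ 6, contradiction.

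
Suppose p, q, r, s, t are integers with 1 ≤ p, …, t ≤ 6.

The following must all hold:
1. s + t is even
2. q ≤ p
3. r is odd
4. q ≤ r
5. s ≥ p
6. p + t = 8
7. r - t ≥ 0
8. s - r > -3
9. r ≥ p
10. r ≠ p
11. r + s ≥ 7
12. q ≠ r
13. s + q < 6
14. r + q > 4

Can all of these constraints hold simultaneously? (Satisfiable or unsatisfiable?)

One satisfying assignment is p = 3, q = 2, r = 5, s = 3, t = 5.
For the less obvious constraints — constraint 6: p + t = 8; constraint 7: r - t = 0 — and the others hold by inspection.

Satisfiable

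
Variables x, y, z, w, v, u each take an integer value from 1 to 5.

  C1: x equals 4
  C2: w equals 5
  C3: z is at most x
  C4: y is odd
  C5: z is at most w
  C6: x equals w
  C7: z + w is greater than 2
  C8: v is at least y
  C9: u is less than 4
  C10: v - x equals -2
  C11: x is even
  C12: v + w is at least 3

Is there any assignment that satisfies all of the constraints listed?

Constraint 1 fixes x = 4 and constraint 2 fixes w = 5, but constraint 6 requires x = w. Since 4 ≠ 5, contradiction.

Unsatisfiable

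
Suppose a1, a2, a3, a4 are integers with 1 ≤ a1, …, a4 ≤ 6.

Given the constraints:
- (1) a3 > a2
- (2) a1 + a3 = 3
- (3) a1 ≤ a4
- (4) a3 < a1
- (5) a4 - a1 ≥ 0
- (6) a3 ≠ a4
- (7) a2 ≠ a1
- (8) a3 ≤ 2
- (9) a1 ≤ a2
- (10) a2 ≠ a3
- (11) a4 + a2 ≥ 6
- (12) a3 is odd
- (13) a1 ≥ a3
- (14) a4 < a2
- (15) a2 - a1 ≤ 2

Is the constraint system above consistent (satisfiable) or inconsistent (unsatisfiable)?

Unsatisfiable

Constraints 1, 4, 5, and 14 give a3 < a1, a1 ≤ a4, a4 < a2, a2 < a3. Chaining: a3 < a1 ≤ a4 < a2 < a3, which forces a3 < a3 — impossible.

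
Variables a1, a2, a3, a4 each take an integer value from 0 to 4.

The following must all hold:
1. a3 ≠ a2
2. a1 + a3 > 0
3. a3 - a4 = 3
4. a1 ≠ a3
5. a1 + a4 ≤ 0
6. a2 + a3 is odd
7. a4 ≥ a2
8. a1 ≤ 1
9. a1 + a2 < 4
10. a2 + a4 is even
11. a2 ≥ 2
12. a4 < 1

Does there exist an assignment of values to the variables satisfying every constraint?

From constraints 7 and 11: a4 ≥ a2 and a2 ≥ 2, so a4 ≥ 2. From constraint 12: a4 ≤ 0. But 0 < 2, so no value of a4 works.

Unsatisfiable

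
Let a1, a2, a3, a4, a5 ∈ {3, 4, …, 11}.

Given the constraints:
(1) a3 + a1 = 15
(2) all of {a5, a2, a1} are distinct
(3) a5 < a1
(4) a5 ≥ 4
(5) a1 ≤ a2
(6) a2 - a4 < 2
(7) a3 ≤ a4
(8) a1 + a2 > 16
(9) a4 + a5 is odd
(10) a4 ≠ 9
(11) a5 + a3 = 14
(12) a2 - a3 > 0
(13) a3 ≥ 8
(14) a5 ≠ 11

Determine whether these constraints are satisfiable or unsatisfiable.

Satisfiable

The assignment a1 = 6, a2 = 11, a3 = 9, a4 = 10, a5 = 5 works:
  constraint 1 holds since a3 + a1 = 15.
  constraint 6 holds since a2 - a4 = 1.
  constraint 8 holds since a1 + a2 = 17.
The rest check out directly.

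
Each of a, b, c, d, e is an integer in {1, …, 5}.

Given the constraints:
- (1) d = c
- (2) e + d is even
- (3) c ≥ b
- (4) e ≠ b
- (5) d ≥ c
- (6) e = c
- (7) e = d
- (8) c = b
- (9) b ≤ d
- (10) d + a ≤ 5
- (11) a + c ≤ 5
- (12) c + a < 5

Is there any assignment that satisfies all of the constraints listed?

Unsatisfiable

From constraints 1, 7, and 8, e = d = c = b, so e = b. But constraint 4 says e ≠ b. Contradiction.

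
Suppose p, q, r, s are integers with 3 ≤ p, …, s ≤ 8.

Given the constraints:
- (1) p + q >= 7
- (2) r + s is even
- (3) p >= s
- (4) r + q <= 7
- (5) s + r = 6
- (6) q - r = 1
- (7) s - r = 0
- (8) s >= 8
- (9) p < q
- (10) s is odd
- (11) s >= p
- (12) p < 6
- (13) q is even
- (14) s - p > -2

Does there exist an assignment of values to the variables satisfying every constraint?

From constraints 3 and 8: p ≥ s and s ≥ 8, so p ≥ 8. From constraint 12: p ≤ 5. But 5 < 8, so no value of p works.

Unsatisfiable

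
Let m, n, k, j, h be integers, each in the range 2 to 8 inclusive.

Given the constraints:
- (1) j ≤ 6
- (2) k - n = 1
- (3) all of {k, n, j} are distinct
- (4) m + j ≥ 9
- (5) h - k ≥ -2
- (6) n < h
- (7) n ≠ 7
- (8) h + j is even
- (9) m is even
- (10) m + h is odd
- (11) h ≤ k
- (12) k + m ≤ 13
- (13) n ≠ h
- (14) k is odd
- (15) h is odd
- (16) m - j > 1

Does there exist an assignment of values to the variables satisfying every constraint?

Satisfiable

Try m = 6, n = 6, k = 7, j = 3, h = 7.
Check constraint 2: k - n = 1; constraint 4: m + j = 9. The remaining constraints are straightforward to verify.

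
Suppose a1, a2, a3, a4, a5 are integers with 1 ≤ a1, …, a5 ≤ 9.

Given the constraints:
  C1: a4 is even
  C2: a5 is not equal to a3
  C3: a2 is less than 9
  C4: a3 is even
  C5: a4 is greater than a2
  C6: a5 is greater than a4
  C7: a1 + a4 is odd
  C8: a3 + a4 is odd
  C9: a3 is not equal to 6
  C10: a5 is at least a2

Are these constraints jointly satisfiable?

Constraint 4 makes a3 even and constraint 1 makes a4 even, so a3 + a4 must be even. Constraint 8 says a3 + a4 is odd — contradiction.

Unsatisfiable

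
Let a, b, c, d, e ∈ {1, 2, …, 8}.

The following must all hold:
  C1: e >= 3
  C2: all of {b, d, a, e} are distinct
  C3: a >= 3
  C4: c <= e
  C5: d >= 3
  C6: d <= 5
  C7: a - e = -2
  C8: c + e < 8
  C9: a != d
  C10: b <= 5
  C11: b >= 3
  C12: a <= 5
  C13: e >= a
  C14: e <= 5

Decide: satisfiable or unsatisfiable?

Constraints 1, 3, 5, 6, 10, 11, 12, and 14 confine each of b, d, a, e to the 3 values {3, …, 5}.
Constraint 2 requires all 4 of them to be distinct, but only 3 values are available — impossible by the pigeonhole principle.

Unsatisfiable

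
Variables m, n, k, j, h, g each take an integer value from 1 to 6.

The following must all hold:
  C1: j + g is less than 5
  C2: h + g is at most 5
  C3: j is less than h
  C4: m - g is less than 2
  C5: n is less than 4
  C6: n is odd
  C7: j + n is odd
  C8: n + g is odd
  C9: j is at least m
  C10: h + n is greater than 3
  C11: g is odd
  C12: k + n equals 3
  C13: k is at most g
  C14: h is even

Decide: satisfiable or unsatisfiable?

Unsatisfiable

Constraint 6 makes n odd and constraint 11 makes g odd, so n + g must be even. Constraint 8 says n + g is odd — contradiction.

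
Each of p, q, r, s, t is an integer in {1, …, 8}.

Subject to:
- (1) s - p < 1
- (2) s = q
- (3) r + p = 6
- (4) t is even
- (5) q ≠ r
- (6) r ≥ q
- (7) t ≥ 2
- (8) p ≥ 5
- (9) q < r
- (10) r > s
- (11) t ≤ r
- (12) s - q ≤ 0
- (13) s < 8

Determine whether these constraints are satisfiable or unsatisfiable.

Unsatisfiable

From constraints 7 and 11: r ≥ t ≥ 2. From constraint 8: p ≥ 5. Hence r + p ≥ 7. But constraint 3 requires r + p = 6, and 6 < 7. Contradiction.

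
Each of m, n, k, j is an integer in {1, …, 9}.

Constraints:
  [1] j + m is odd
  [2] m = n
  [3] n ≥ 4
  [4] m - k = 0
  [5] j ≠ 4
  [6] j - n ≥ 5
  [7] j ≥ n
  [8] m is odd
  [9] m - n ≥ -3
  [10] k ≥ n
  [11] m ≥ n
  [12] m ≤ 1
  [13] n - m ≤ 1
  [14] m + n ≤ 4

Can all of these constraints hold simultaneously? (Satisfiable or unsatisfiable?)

Unsatisfiable

From constraint 3: n ≥ 4. From constraints 11 and 12: n ≤ m and m ≤ 1, so n ≤ 1. But 1 < 4, so no value of n works.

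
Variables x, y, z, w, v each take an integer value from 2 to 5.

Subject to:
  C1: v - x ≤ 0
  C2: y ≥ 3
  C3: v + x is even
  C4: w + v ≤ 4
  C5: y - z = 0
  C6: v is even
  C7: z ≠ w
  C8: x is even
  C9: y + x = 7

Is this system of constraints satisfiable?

Setting (x, y, z, w, v) = (2, 5, 5, 2, 2) satisfies everything: constraint 1: v - x = 0; constraint 4: w + v = 4, and the others follow.

Satisfiable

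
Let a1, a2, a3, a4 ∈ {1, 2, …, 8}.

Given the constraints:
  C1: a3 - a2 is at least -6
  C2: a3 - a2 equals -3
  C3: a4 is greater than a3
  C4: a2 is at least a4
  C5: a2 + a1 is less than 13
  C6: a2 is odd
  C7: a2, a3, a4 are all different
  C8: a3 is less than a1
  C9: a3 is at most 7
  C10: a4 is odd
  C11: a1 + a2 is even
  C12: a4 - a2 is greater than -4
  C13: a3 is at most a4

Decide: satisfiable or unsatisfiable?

One satisfying assignment is a1 = 5, a2 = 5, a3 = 2, a4 = 3.
For the less obvious constraints — constraint 1: a3 - a2 = -3; constraint 2: a3 - a2 = -3; constraint 5: a2 + a1 = 10 — and the others hold by inspection.

Satisfiable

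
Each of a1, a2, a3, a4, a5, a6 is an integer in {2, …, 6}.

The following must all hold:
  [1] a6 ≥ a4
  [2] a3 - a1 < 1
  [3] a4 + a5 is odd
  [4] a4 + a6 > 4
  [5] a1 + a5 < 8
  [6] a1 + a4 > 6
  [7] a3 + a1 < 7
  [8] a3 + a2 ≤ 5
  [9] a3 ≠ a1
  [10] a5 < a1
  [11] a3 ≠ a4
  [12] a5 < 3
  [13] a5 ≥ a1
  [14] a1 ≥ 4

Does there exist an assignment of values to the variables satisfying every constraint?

Unsatisfiable

From constraints 13 and 14: a5 ≥ a1 and a1 ≥ 4, so a5 ≥ 4. From constraint 12: a5 ≤ 2. But 2 < 4, so no value of a5 works.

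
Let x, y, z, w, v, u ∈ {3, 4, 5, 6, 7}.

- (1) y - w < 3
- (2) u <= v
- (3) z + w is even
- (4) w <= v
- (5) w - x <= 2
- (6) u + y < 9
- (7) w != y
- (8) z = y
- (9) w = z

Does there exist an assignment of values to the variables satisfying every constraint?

Unsatisfiable

From constraints 8 and 9, w = z = y, so w = y. But constraint 7 says w ≠ y. Contradiction.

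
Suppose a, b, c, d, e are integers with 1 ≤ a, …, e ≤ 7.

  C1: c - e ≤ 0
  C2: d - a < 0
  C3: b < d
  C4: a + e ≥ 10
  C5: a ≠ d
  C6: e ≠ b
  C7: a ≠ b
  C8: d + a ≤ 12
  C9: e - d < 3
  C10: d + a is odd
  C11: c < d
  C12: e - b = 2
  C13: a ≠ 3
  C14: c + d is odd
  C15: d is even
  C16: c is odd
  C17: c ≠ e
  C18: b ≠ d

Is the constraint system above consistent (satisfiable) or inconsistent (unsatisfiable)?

Satisfiable

Setting (a, b, c, d, e) = (5, 3, 3, 4, 5) satisfies everything: constraint 1: c - e = -2; constraint 2: d - a = -1; constraint 4: a + e = 10, and the others follow.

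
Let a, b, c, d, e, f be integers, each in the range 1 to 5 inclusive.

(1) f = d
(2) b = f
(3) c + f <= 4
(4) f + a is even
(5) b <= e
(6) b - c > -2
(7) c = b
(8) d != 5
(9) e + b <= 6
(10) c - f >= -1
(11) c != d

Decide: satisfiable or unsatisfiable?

Unsatisfiable

From constraints 1, 2, and 7, c = b = f = d, so c = d. But constraint 11 says c ≠ d. Contradiction.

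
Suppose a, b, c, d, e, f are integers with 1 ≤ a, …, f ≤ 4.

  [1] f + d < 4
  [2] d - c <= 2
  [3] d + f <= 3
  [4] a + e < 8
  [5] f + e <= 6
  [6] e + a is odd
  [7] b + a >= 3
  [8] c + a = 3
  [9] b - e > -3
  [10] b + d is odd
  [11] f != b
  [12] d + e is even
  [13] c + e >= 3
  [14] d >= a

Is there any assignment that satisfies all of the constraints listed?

Satisfiable

The assignment a = 1, b = 3, c = 2, d = 2, e = 4, f = 1 works:
  constraint 1 holds since f + d = 3.
  constraint 2 holds since d - c = 0.
The rest check out directly.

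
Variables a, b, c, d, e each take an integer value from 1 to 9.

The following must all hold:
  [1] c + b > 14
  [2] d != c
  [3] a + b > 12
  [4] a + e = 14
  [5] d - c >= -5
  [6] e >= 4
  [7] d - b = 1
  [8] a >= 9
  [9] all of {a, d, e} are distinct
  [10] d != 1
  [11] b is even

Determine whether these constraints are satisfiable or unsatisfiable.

Take a = 9, b = 6, c = 9, d = 7, e = 5. Then constraint 1: c + b = 15; constraint 3: a + b = 15; constraint 4: a + e = 14, and every other listed constraint is also met.

Satisfiable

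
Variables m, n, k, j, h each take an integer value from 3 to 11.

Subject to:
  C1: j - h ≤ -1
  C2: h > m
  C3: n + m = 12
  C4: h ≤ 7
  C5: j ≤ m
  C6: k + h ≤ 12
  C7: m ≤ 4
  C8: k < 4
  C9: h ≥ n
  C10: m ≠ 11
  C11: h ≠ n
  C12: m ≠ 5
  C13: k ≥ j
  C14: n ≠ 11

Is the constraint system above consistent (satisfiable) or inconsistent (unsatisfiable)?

Unsatisfiable

From constraints 4 and 9: n ≤ h ≤ 7. From constraint 7: m ≤ 4. Hence n + m ≤ 11. But constraint 3 requires n + m = 12, and 12 > 11. Contradiction.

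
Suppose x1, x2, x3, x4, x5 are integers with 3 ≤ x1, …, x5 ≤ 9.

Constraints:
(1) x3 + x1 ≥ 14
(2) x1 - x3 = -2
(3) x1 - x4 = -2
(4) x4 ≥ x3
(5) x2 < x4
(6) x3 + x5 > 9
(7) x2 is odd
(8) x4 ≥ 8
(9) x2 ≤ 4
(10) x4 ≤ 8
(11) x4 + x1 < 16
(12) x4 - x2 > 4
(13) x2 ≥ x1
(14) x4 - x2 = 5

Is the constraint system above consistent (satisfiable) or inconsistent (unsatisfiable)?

From constraints 4 and 10: x3 ≤ x4 ≤ 8. From constraints 9 and 13: x1 ≤ x2 ≤ 4. Hence x3 + x1 ≤ 12. But constraint 1 requires x3 + x1 ≥ 14, and 14 > 12. Contradiction.

Unsatisfiable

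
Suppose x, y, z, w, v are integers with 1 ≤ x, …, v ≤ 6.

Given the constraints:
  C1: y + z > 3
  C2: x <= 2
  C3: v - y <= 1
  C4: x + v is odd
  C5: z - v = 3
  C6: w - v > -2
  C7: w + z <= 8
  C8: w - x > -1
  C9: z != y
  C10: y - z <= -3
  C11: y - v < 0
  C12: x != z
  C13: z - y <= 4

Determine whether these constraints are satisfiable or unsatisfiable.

Satisfiable

Try x = 1, y = 1, z = 5, w = 1, v = 2.
Check constraint 1: y + z = 6; constraint 3: v - y = 1. The remaining constraints are straightforward to verify.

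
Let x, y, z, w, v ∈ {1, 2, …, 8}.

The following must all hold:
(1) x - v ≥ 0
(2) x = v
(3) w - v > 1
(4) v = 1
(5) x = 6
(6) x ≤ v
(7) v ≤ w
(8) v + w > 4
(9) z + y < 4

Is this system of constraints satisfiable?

Unsatisfiable

Constraint 5 fixes x = 6 and constraint 4 fixes v = 1, but constraint 2 requires x = v. Since 6 ≠ 1, contradiction.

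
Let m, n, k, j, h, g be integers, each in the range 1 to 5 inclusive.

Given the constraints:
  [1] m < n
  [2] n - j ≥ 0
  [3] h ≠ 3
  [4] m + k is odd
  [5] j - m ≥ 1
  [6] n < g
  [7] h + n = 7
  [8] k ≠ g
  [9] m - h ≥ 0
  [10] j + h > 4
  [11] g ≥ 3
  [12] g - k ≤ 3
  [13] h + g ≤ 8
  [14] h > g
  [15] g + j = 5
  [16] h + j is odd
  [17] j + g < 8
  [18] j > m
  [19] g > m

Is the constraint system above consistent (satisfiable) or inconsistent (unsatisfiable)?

Constraints 2, 6, 9, 14, and 18 give n < g, g < h, h ≤ m, m < j, j ≤ n. Chaining: n < g < h ≤ m < j ≤ n, which forces n < n — impossible.

Unsatisfiable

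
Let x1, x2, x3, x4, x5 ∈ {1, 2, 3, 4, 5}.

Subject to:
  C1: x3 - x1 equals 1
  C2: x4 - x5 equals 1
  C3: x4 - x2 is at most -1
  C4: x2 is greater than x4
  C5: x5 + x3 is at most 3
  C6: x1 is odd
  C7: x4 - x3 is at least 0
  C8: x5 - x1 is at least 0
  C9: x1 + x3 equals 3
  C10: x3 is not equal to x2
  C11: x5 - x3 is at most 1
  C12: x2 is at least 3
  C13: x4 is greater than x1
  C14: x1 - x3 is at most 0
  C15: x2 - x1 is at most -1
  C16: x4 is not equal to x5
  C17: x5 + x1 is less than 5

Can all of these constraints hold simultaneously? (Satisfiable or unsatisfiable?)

Unsatisfiable

Constraints 3, 7, 8, 11, and 15 give x5 − x1 ≥ 0, x1 − x2 ≥ 1, x2 − x4 ≥ 1, x4 − x3 ≥ 0, x3 − x5 ≥ -1.
Adding all 5 inequalities: the left sides telescope to 0, and the right sides sum to 0 + 1 + 1 + 0 + (-1) = 1. So 0 ≥ 1, which is false.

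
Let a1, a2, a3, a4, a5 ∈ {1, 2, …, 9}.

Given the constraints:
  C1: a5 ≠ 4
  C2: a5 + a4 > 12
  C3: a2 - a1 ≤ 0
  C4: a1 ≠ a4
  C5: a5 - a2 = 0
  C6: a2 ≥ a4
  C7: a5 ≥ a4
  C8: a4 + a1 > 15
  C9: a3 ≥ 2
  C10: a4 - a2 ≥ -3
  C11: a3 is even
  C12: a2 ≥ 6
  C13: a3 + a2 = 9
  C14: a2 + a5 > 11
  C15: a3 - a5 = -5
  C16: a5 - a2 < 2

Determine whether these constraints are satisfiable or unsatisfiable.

Satisfiable

Try a1 = 9, a2 = 7, a3 = 2, a4 = 7, a5 = 7.
Check constraint 2: a5 + a4 = 14; constraint 3: a2 - a1 = -2; constraint 5: a5 - a2 = 0. The remaining constraints are straightforward to verify.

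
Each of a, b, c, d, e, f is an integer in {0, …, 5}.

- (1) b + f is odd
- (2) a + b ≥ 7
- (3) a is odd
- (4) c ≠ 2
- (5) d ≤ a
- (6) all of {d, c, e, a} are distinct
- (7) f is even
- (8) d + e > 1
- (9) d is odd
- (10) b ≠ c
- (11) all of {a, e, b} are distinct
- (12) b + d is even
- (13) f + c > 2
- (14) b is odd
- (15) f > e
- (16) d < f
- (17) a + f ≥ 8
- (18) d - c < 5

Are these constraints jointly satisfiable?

One satisfying assignment is a = 5, b = 3, c = 0, d = 3, e = 1, f = 4.
For the less obvious constraints — constraint 2: a + b = 8; constraint 8: d + e = 4 — and the others hold by inspection.

Satisfiable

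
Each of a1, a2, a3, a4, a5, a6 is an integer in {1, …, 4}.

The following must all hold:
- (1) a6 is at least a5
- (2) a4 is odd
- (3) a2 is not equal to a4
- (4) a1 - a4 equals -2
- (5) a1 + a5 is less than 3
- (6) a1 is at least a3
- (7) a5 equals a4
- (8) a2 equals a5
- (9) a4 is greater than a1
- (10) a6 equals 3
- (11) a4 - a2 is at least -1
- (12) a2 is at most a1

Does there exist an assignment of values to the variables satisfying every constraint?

From constraints 7 and 8, a2 = a5 = a4, so a2 = a4. But constraint 3 says a2 ≠ a4. Contradiction.

Unsatisfiable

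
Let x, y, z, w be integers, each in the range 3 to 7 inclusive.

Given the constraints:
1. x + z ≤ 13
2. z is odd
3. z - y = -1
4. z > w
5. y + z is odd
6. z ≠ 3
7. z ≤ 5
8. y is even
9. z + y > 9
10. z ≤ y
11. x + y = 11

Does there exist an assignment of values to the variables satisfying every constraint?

The assignment x = 5, y = 6, z = 5, w = 4 works:
  constraint 1 holds since x + z = 10.
  constraint 3 holds since z - y = -1.
The rest check out directly.

Satisfiable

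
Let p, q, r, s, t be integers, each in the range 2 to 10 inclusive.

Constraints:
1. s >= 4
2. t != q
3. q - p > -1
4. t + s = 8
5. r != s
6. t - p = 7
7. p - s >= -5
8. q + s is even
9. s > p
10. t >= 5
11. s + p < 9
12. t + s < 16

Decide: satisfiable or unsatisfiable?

Unsatisfiable

From constraint 10: t ≥ 5. From constraint 1: s ≥ 4. Hence t + s ≥ 9. But constraint 4 requires t + s = 8, and 8 < 9. Contradiction.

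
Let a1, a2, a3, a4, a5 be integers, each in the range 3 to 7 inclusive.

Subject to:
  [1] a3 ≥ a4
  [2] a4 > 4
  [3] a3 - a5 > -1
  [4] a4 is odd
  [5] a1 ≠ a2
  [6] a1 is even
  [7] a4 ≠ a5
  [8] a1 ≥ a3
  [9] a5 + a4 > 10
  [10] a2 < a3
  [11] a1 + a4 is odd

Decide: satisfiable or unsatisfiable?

One satisfying assignment is a1 = 6, a2 = 5, a3 = 6, a4 = 5, a5 = 6.
For the less obvious constraints — constraint 3: a3 - a5 = 0; constraint 4: a4 = 5 is odd; constraint 9: a5 + a4 = 11 — and the others hold by inspection.

Satisfiable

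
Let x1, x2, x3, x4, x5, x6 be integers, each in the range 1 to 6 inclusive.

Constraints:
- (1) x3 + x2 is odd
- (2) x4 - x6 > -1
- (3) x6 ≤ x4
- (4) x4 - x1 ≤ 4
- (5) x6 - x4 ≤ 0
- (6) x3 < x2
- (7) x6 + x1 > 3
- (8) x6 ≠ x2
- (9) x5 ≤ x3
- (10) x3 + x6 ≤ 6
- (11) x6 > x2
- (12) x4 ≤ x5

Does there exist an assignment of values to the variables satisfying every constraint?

Constraints 5, 6, 9, 11, and 12 give x5 ≤ x3, x3 < x2, x2 < x6, x6 ≤ x4, x4 ≤ x5. Chaining: x5 ≤ x3 < x2 < x6 ≤ x4 ≤ x5, which forces x5 < x5 — impossible.

Unsatisfiable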